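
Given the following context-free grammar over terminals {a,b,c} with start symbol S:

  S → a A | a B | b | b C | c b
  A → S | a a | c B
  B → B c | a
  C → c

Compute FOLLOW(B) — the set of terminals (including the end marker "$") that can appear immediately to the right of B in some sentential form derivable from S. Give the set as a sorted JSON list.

FIRST iteration:
iter 1:
  A via A→a a: +{a}
  A via A→c B: +{c}
  B via B→a: +{a}
  C via C→c: +{c}
  S via S→a A: +{a}
  S via S→b: +{b}
  S via S→c b: +{c}
  FIRST[S]={a,b,c}  FIRST[A]={a,c}  FIRST[B]={a}  FIRST[C]={c}
iter 2:
  A via A→S: +{b}
  FIRST[S]={a,b,c}  FIRST[A]={a,b,c}  FIRST[B]={a}  FIRST[C]={c}
iter 3: — fixpoint
  FIRST[S]={a,b,c}  FIRST[A]={a,b,c}  FIRST[B]={a}  FIRST[C]={c}

FOLLOW sets:
FOLLOW(S) := {$}
[1]
  B→B c: FOLLOW(B) ⊇ FIRST(c) = {c}; new: +{c}
  S→a A: FOLLOW(A) ⊇ FOLLOW(S) ⊇ {$}; new: +{$}
  S→a B: FOLLOW(B) ⊇ FOLLOW(S) ⊇ {$}; new: +{$}
  S→b C: FOLLOW(C) ⊇ FOLLOW(S) ⊇ {$}; new: +{$}
  S: {$}  A: {$}  B: {$,c}  C: {$}
[2] done
  S: {$}  A: {$}  B: {$,c}  C: {$}

FOLLOW(B) = ["$", "c"]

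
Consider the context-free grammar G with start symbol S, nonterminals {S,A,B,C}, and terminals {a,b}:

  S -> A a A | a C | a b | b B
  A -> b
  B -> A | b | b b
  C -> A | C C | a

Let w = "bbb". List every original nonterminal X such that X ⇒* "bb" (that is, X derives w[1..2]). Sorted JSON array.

Convert to CNF:
  S -> A X2 | T0 B | T1 C | T1 T0
  A -> b
  B -> T0 T0 | b
  C -> C C | a | b
  T0 -> b
  T1 -> a
  X2 -> T1 A

Fill CYK table bottom-up — only the sub-triangle for w[1..2]:
  [1..1]={A,B,C,T0}  "b"  orig:{A,B,C}
  [2..2]={A,B,C,T0}  "b"  orig:{A,B,C}
  [1..2]={B,C,S}  "bb"

Original NTs in T[1,2] deriving "bb": ["B", "C", "S"]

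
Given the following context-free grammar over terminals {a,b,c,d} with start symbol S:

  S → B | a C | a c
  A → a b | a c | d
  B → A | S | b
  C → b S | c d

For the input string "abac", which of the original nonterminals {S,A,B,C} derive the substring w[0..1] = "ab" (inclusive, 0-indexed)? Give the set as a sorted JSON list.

Convert to CNF:
  S -> T0 C | T0 T1 | T0 T2 | b | d
  A -> T0 T1 | T0 T2 | d
  B -> T0 C | T0 T1 | T0 T2 | b | d
  C -> T1 S | T2 T3
  T0 -> a
  T1 -> b
  T2 -> c
  T3 -> d

CYK fill (cells [i..j] with 0 ≤ i ≤ j ≤ 1 only):
  [0..0]={T0}  "a"  orig:{}
  [1..1]={B,S,T1}  "b"  orig:{B,S}
  [0..1]={A,B,S}  "ab"

Original NTs in T[0,1] deriving "ab": ["A", "B", "S"]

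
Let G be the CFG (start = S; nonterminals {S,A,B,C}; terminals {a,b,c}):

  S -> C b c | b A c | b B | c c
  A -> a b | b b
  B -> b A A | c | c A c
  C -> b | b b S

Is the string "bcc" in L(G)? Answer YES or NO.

CNF form of G:
  S -> C X6 | T1 B | T1 X7 | T2 T2
  A -> T0 T1 | T1 T1
  B -> T1 X3 | T2 X4 | c
  C -> T1 X5 | b
  T0 -> a
  T1 -> b
  T2 -> c
  X3 -> A A
  X4 -> A T2
  X5 -> T1 S
  X6 -> T1 T2
  X7 -> A T2

Fill CYK table bottom-up:
  [0..0]={C,T1}  "b"  orig:{C}
  [1..1]={B,T2}  "c"  orig:{B}
  [2..2]={B,T2}  "c"  orig:{B}
  [0..1]={S,X6}  "bc"  orig:{S}
  [1..2]={S}  "cc"
  [0..2]={X5}  "bcc"  orig:{}

S ∉ T[0,2] ⇒ NO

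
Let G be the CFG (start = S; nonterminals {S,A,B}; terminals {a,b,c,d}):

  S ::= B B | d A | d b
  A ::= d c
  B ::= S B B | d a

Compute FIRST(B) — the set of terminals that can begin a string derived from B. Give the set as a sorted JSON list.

FIRST sets, iterate to fixpoint:
round 1:
  A via A→d c: +{d}
  B via B→d a: +{d}
  S via S→B B: +{d}
  FIRST(S)={d}  FIRST(A)={d}  FIRST(B)={d}
round 2: done
  FIRST(S)={d}  FIRST(A)={d}  FIRST(B)={d}

FIRST(B) = ["d"]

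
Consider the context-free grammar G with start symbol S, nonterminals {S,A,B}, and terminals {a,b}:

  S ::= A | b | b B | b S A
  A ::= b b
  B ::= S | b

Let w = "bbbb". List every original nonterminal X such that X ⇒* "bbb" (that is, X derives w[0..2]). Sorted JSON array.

Convert to CNF:
  S -> T0 B | T0 T0 | T0 X2 | b
  A -> T0 T0
  B -> T0 B | T0 T0 | T0 X1 | b
  T0 -> b
  X1 -> S A
  X2 -> S A

CYK fill (cells [i..j] with 0 ≤ i ≤ j ≤ 2 only):
  cell(0,0) b: {B,S,T0}  orig:{B,S}
  cell(1,1) b: {B,S,T0}  orig:{B,S}
  cell(2,2) b: {B,S,T0}  orig:{B,S}
  cell(0,1) bb: {A,B,S}
  cell(1,2) bb: {A,B,S}
  cell(0,2) bbb: {B,S,X1,X2}  orig:{B,S}

Original NTs in T[0,2] deriving "bbb": ["B", "S"]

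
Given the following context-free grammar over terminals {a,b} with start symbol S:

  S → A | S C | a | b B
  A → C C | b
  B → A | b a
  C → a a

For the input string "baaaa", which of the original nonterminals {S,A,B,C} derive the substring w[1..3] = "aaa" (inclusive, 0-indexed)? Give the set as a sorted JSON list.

CNF form of G:
  S -> C C | S C | T0 B | a | b
  A -> C C | b
  B -> C C | T0 T1 | b
  C -> T1 T1
  T0 -> b
  T1 -> a

CYK table (by increasing span) — only the sub-triangle for w[1..3]:
  cell(1,1) a: {S,T1}  orig:{S}
  cell(2,2) a: {S,T1}  orig:{S}
  cell(3,3) a: {S,T1}  orig:{S}
  cell(1,2) aa: {C}
  cell(2,3) aa: {C}
  cell(1,3) aaa: {S}

Original NTs in T[1,3] deriving "aaa": ["S"]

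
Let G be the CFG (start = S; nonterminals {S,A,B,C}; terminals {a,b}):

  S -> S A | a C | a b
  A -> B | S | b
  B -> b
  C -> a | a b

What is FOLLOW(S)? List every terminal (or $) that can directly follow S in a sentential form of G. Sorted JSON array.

FIRST sets, iterate to fixpoint:
iter 1:
  A via A→b: +{b}
  B via B→b: +{b}
  C via C→a: +{a}
  S via S→a C: +{a}
  S: {a}  A: {b}  B: {b}  C: {a}
iter 2:
  A via A→S: +{a}
  S: {a}  A: {a,b}  B: {b}  C: {a}
iter 3: (stable)
  S: {a}  A: {a,b}  B: {b}  C: {a}

FOLLOW iteration:
FOLLOW(S) := {$}
iter 1:
  S→S A: FOLLOW(S) ⊇ FIRST(A) = {a,b}; new: +{a,b}
  S→S A: FOLLOW(A) ⊇ FOLLOW(S) ⊇ {$,a,b}; new: +{$,a,b}
  S→a C: FOLLOW(C) ⊇ FOLLOW(S) ⊇ {$,a,b}; new: +{$,a,b}
  S: {$,a,b}  A: {$,a,b}  B: {}  C: {$,a,b}
iter 2:
  A→B: FOLLOW(B) ⊇ FOLLOW(A) ⊇ {$,a,b}; new: +{$,a,b}
  S: {$,a,b}  A: {$,a,b}  B: {$,a,b}  C: {$,a,b}
iter 3: — fixpoint
  S: {$,a,b}  A: {$,a,b}  B: {$,a,b}  C: {$,a,b}

FOLLOW(S) = ["$", "a", "b"]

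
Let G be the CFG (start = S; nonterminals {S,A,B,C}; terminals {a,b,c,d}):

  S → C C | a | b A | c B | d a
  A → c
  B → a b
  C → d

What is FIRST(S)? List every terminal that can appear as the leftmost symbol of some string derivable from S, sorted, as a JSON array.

FIRST sets, iterate to fixpoint:
round 1:
  A via A→c: +{c}
  B via B→a b: +{a}
  C via C→d: +{d}
  S via S→C C: +{d}
  S via S→a: +{a}
  S via S→b A: +{b}
  S via S→c B: +{c}
  FIRST[S]={a,b,c,d}  FIRST[A]={c}  FIRST[B]={a}  FIRST[C]={d}
round 2: done
  FIRST[S]={a,b,c,d}  FIRST[A]={c}  FIRST[B]={a}  FIRST[C]={d}

FIRST(S) = ["a", "b", "c", "d"]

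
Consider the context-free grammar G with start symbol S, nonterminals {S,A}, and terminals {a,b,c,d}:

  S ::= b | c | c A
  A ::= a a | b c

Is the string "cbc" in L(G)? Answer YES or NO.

CNF form of G:
  S -> T2 A | b | c
  A -> T0 T0 | T1 T2
  T0 -> a
  T1 -> b
  T2 -> c

Fill CYK table bottom-up:
  T[0,0] 'c' = {S,T2}  orig:{S}
  T[1,1] 'b' = {S,T1}  orig:{S}
  T[2,2] 'c' = {S,T2}  orig:{S}
  T[0,1] 'cb' = ∅
  T[1,2] 'bc' = {A}
  T[0,2] 'cbc' = {S}

S ∈ T[0,2] ⇒ YES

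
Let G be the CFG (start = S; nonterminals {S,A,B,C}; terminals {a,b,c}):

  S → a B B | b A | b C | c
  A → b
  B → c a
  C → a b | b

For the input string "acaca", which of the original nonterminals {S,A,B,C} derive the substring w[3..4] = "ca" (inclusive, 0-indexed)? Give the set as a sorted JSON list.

Convert to CNF:
  S -> T1 X3 | T2 A | T2 C | c
  A -> b
  B -> T0 T1
  C -> T1 T2 | b
  T0 -> c
  T1 -> a
  T2 -> b
  X3 -> B B

CYK fill (cells [i..j] with 3 ≤ i ≤ j ≤ 4 only):
  T[3,3] 'c' = {S,T0}  orig:{S}
  T[4,4] 'a' = {T1}  orig:{}
  T[3,4] 'ca' = {B}

Original NTs in T[3,4] deriving "ca": ["B"]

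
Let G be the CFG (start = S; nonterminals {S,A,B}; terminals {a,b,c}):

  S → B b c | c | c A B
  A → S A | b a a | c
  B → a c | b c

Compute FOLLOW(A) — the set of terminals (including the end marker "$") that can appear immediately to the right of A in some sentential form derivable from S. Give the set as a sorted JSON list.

FIRST sets, iterate to fixpoint:
[1]
  A via A→b a a: +{b}
  A via A→c: +{c}
  B via B→a c: +{a}
  B via B→b c: +{b}
  S via S→B b c: +{a,b}
  S via S→c: +{c}
  FIRST(S)={a,b,c}  FIRST(A)={b,c}  FIRST(B)={a,b}
[2]
  A via A→S A: +{a}
  FIRST(S)={a,b,c}  FIRST(A)={a,b,c}  FIRST(B)={a,b}
[3] (no change)
  FIRST(S)={a,b,c}  FIRST(A)={a,b,c}  FIRST(B)={a,b}

FOLLOW sets:
seed FOLLOW(S) with $
[1]
  A→S A: FOLLOW(S) ⊇ FIRST(A) = {a,b,c}; new: +{a,b,c}
  S→B b c: FOLLOW(B) ⊇ FIRST(b) = {b}; new: +{b}
  S→c A B: FOLLOW(A) ⊇ FIRST(B) = {a,b}; new: +{a,b}
  S→c A B: FOLLOW(B) ⊇ FOLLOW(S) ⊇ {$,a,b,c}; new: +{$,a,c}
  FOLLOW[S]={$,a,b,c}  FOLLOW[A]={a,b}  FOLLOW[B]={$,a,b,c}
[2] done
  FOLLOW[S]={$,a,b,c}  FOLLOW[A]={a,b}  FOLLOW[B]={$,a,b,c}

FOLLOW(A) = ["a", "b"]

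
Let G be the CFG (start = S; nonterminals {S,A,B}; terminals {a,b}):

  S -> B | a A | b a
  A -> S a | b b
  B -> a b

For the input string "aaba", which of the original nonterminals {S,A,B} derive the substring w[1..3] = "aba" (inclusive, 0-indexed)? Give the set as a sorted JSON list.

Convert to CNF:
  S -> T0 A | T0 T1 | T1 T0
  A -> S T0 | T1 T1
  B -> T0 T1
  T0 -> a
  T1 -> b

Fill CYK table bottom-up (cells [i..j] with 1 ≤ i ≤ j ≤ 3 only):
  T[1,1] 'a' = {T0}  orig:{}
  T[2,2] 'b' = {T1}  orig:{}
  T[3,3] 'a' = {T0}  orig:{}
  T[1,2] 'ab' = {B,S}
  T[2,3] 'ba' = {S}
  T[1,3] 'aba' = {A}

Original NTs in T[1,3] deriving "aba": ["A"]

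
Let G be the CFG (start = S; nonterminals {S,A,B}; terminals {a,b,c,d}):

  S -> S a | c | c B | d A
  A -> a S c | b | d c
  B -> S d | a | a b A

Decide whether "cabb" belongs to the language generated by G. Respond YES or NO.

Convert to CNF:
  S -> S T0 | T1 B | T2 A | c
  A -> T0 X4 | T2 T1 | b
  B -> S T2 | T0 X5 | a
  T0 -> a
  T1 -> c
  T2 -> d
  T3 -> b
  X4 -> S T1
  X5 -> T3 A

CYK fill:
  cell(0,0) c: {S,T1}  orig:{S}
  cell(1,1) a: {B,T0}  orig:{B}
  cell(2,2) b: {A,T3}  orig:{A}
  cell(3,3) b: {A,T3}  orig:{A}
  cell(0,1) ca: {S}
  cell(1,2) ab: ∅
  cell(2,3) bb: {X5}  orig:{}
  cell(0,2) cab: ∅
  cell(1,3) abb: {B}
  cell(0,3) cabb: {S}

S ∈ T[0,3] ⇒ YES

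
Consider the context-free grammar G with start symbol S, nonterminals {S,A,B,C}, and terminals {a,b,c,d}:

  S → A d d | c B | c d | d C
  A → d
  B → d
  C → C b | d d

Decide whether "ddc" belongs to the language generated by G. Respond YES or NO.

Convert to CNF:
  S -> A X3 | T1 C | T2 B | T2 T1
  A -> d
  B -> d
  C -> C T0 | T1 T1
  T0 -> b
  T1 -> d
  T2 -> c
  X3 -> T1 T1

Fill CYK table bottom-up:
  [0..0]={A,B,T1}  "d"  orig:{A,B}
  [1..1]={A,B,T1}  "d"  orig:{A,B}
  [2..2]={T2}  "c"  orig:{}
  [0..1]={C,X3}  "dd"  orig:{C}
  [1..2]=∅  "dc"
  [0..2]=∅  "ddc"

S ∉ T[0,2] ⇒ NO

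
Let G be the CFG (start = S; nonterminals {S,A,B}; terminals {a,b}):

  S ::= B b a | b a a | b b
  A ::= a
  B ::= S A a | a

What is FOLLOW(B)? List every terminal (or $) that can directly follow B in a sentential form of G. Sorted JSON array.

FIRST sets, iterate to fixpoint:
iter 1:
  A via A→a: +{a}
  B via B→a: +{a}
  S via S→B b a: +{a}
  S via S→b a a: +{b}
  FIRST(S)={a,b}  FIRST(A)={a}  FIRST(B)={a}
iter 2:
  B via B→S A a: +{b}
  FIRST(S)={a,b}  FIRST(A)={a}  FIRST(B)={a,b}
iter 3: done
  FIRST(S)={a,b}  FIRST(A)={a}  FIRST(B)={a,b}

FOLLOW iteration:
seed FOLLOW(S) with $
pass 1:
  B→S A a: FOLLOW(S) ⊇ FIRST(A) = {a}; new: +{a}
  B→S A a: FOLLOW(A) ⊇ FIRST(a) = {a}; new: +{a}
  S→B b a: FOLLOW(B) ⊇ FIRST(b) = {b}; new: +{b}
  S: {$,a}  A: {a}  B: {b}
pass 2: done
  S: {$,a}  A: {a}  B: {b}

FOLLOW(B) = ["b"]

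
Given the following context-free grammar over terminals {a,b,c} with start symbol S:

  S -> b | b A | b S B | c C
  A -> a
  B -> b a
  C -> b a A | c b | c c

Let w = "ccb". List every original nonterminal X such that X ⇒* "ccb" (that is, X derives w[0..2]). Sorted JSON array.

Convert to CNF:
  S -> T0 A | T0 X4 | T2 C | b
  A -> a
  B -> T0 T1
  C -> T0 X3 | T2 T0 | T2 T2
  T0 -> b
  T1 -> a
  T2 -> c
  X3 -> T1 A
  X4 -> S B

Fill CYK table bottom-up (cells [i..j] with 0 ≤ i ≤ j ≤ 2 only):
  [0..0]={T2}  "c"  orig:{}
  [1..1]={T2}  "c"  orig:{}
  [2..2]={S,T0}  "b"  orig:{S}
  [0..1]={C}  "cc"
  [1..2]={C}  "cb"
  [0..2]={S}  "ccb"

Original NTs in T[0,2] deriving "ccb": ["S"]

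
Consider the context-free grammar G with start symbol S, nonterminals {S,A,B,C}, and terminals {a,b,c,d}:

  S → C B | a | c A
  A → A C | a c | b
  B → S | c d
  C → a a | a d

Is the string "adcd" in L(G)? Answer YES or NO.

CNF form of G:
  S -> C B | T1 A | a
  A -> A C | T0 T1 | b
  B -> C B | T1 A | T1 T2 | a
  C -> T0 T0 | T0 T2
  T0 -> a
  T1 -> c
  T2 -> d

CYK table (by increasing span):
  [0..0]={B,S,T0}  "a"  orig:{B,S}
  [1..1]={T2}  "d"  orig:{}
  [2..2]={T1}  "c"  orig:{}
  [3..3]={T2}  "d"  orig:{}
  [0..1]={C}  "ad"
  [1..2]=∅  "dc"
  [2..3]={B}  "cd"
  [0..2]=∅  "adc"
  [1..3]=∅  "dcd"
  [0..3]={B,S}  "adcd"

S ∈ T[0,3] ⇒ YES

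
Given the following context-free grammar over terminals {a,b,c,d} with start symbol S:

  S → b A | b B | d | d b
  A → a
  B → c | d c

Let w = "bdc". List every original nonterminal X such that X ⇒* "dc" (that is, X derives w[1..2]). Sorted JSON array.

CNF form of G:
  S -> T0 T2 | T2 A | T2 B | d
  A -> a
  B -> T0 T1 | c
  T0 -> d
  T1 -> c
  T2 -> b

CYK table (by increasing span) (cells [i..j] with 1 ≤ i ≤ j ≤ 2 only):
  cell(1,1) d: {S,T0}  orig:{S}
  cell(2,2) c: {B,T1}  orig:{B}
  cell(1,2) dc: {B}

Original NTs in T[1,2] deriving "dc": ["B"]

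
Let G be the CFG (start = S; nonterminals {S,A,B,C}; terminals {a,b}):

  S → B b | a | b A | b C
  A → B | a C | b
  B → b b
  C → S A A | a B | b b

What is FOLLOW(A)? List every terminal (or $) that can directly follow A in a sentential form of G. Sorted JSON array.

FIRST iteration:
round 1:
  A via A→a C: +{a}
  A via A→b: +{b}
  B via B→b b: +{b}
  C via C→a B: +{a}
  C via C→b b: +{b}
  S via S→B b: +{b}
  S via S→a: +{a}
  S: {a,b}  A: {a,b}  B: {b}  C: {a,b}
round 2: — fixpoint
  S: {a,b}  A: {a,b}  B: {b}  C: {a,b}

FOLLOW sets:
FOLLOW(S) := {$}
[1]
  C→S A A: FOLLOW(S) ⊇ FIRST(A) = {a,b}; new: +{a,b}
  C→S A A: FOLLOW(A) ⊇ FIRST(A) = {a,b}; new: +{a,b}
  S→B b: FOLLOW(B) ⊇ FIRST(b) = {b}; new: +{b}
  S→b A: FOLLOW(A) ⊇ FOLLOW(S) ⊇ {$,a,b}; new: +{$}
  S→b C: FOLLOW(C) ⊇ FOLLOW(S) ⊇ {$,a,b}; new: +{$,a,b}
  FOLLOW[S]={$,a,b}  FOLLOW[A]={$,a,b}  FOLLOW[B]={b}  FOLLOW[C]={$,a,b}
[2]
  A→B: FOLLOW(B) ⊇ FOLLOW(A) ⊇ {$,a,b}; new: +{$,a}
  FOLLOW[S]={$,a,b}  FOLLOW[A]={$,a,b}  FOLLOW[B]={$,a,b}  FOLLOW[C]={$,a,b}
[3] done
  FOLLOW[S]={$,a,b}  FOLLOW[A]={$,a,b}  FOLLOW[B]={$,a,b}  FOLLOW[C]={$,a,b}

FOLLOW(A) = ["$", "a", "b"]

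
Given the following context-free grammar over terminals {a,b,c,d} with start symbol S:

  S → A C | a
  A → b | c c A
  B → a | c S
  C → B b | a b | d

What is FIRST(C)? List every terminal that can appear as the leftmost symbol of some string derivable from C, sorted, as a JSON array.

Compute FIRST by fixpoint:
round 1:
  A via A→b: +{b}
  A via A→c c A: +{c}
  B via B→a: +{a}
  B via B→c S: +{c}
  C via C→B b: +{a,c}
  C via C→d: +{d}
  S via S→A C: +{b,c}
  S via S→a: +{a}
  S: {a,b,c}  A: {b,c}  B: {a,c}  C: {a,c,d}
round 2: — fixpoint
  S: {a,b,c}  A: {b,c}  B: {a,c}  C: {a,c,d}

FIRST(C) = ["a", "c", "d"]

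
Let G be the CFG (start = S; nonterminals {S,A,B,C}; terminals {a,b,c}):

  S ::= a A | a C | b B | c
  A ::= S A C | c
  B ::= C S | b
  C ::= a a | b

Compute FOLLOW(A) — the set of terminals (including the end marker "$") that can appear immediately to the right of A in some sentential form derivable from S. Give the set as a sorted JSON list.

FIRST iteration:
pass 1:
  A via A→c: +{c}
  B via B→b: +{b}
  C via C→a a: +{a}
  C via C→b: +{b}
  S via S→a A: +{a}
  S via S→b B: +{b}
  S via S→c: +{c}
  FIRST[S]={a,b,c}  FIRST[A]={c}  FIRST[B]={b}  FIRST[C]={a,b}
pass 2:
  A via A→S A C: +{a,b}
  B via B→C S: +{a}
  FIRST[S]={a,b,c}  FIRST[A]={a,b,c}  FIRST[B]={a,b}  FIRST[C]={a,b}
pass 3: done
  FIRST[S]={a,b,c}  FIRST[A]={a,b,c}  FIRST[B]={a,b}  FIRST[C]={a,b}

FOLLOW iteration:
initialize: $ ∈ FOLLOW(S)
pass 1:
  A→S A C: FOLLOW(S) ⊇ FIRST(A) = {a,b,c}; new: +{a,b,c}
  A→S A C: FOLLOW(A) ⊇ FIRST(C) = {a,b}; new: +{a,b}
  A→S A C: FOLLOW(C) ⊇ FOLLOW(A) ⊇ {a,b}; new: +{a,b}
  B→C S: FOLLOW(C) ⊇ FIRST(S) = {a,b,c}; new: +{c}
  S→a A: FOLLOW(A) ⊇ FOLLOW(S) ⊇ {$,a,b,c}; new: +{$,c}
  S→a C: FOLLOW(C) ⊇ FOLLOW(S) ⊇ {$,a,b,c}; new: +{$}
  S→b B: FOLLOW(B) ⊇ FOLLOW(S) ⊇ {$,a,b,c}; new: +{$,a,b,c}
  FOLLOW(S)={$,a,b,c}  FOLLOW(A)={$,a,b,c}  FOLLOW(B)={$,a,b,c}  FOLLOW(C)={$,a,b,c}
pass 2: done
  FOLLOW(S)={$,a,b,c}  FOLLOW(A)={$,a,b,c}  FOLLOW(B)={$,a,b,c}  FOLLOW(C)={$,a,b,c}

FOLLOW(A) = ["$", "a", "b", "c"]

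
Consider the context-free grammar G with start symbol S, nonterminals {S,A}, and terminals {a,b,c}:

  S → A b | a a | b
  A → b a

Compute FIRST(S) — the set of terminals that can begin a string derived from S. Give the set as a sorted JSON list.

Compute FIRST by fixpoint:
[1]
  A via A→b a: +{b}
  S via S→A b: +{b}
  S via S→a a: +{a}
  FIRST(S)={a,b}  FIRST(A)={b}
[2] (no change)
  FIRST(S)={a,b}  FIRST(A)={b}

FIRST(S) = ["a", "b"]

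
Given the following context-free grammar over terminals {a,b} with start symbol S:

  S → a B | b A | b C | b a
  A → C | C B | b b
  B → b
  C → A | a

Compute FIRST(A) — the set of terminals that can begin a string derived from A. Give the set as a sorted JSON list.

FIRST sets, iterate to fixpoint:
round 1:
  A via A→b b: +{b}
  B via B→b: +{b}
  C via C→A: +{b}
  C via C→a: +{a}
  S via S→a B: +{a}
  S via S→b A: +{b}
  FIRST[S]={a,b}  FIRST[A]={b}  FIRST[B]={b}  FIRST[C]={a,b}
round 2:
  A via A→C: +{a}
  FIRST[S]={a,b}  FIRST[A]={a,b}  FIRST[B]={b}  FIRST[C]={a,b}
round 3: — fixpoint
  FIRST[S]={a,b}  FIRST[A]={a,b}  FIRST[B]={b}  FIRST[C]={a,b}

FIRST(A) = ["a", "b"]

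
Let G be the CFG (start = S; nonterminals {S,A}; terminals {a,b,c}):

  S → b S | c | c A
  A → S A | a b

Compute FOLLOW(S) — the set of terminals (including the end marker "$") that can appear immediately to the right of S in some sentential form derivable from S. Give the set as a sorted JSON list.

FIRST sets, iterate to fixpoint:
[1]
  A via A→a b: +{a}
  S via S→b S: +{b}
  S via S→c: +{c}
  FIRST(S)={b,c}  FIRST(A)={a}
[2]
  A via A→S A: +{b,c}
  FIRST(S)={b,c}  FIRST(A)={a,b,c}
[3] — fixpoint
  FIRST(S)={b,c}  FIRST(A)={a,b,c}

Compute FOLLOW by fixpoint:
initialize: $ ∈ FOLLOW(S)
round 1:
  A→S A: FOLLOW(S) ⊇ FIRST(A) = {a,b,c}; new: +{a,b,c}
  S→c A: FOLLOW(A) ⊇ FOLLOW(S) ⊇ {$,a,b,c}; new: +{$,a,b,c}
  FOLLOW(S)={$,a,b,c}  FOLLOW(A)={$,a,b,c}
round 2: — fixpoint
  FOLLOW(S)={$,a,b,c}  FOLLOW(A)={$,a,b,c}

FOLLOW(S) = ["$", "a", "b", "c"]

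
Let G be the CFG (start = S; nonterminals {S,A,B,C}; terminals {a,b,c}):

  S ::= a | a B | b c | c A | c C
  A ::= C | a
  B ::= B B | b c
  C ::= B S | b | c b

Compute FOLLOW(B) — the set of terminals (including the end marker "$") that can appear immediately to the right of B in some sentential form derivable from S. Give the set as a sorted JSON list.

FIRST iteration:
[1]
  A via A→a: +{a}
  B via B→b c: +{b}
  C via C→B S: +{b}
  C via C→c b: +{c}
  S via S→a: +{a}
  S via S→b c: +{b}
  S via S→c A: +{c}
  S: {a,b,c}  A: {a}  B: {b}  C: {b,c}
[2]
  A via A→C: +{b,c}
  S: {a,b,c}  A: {a,b,c}  B: {b}  C: {b,c}
[3] (no change)
  S: {a,b,c}  A: {a,b,c}  B: {b}  C: {b,c}

FOLLOW sets:
seed FOLLOW(S) with $
iter 1:
  B→B B: FOLLOW(B) ⊇ FIRST(B) = {b}; new: +{b}
  C→B S: FOLLOW(B) ⊇ FIRST(S) = {a,b,c}; new: +{a,c}
  S→a B: FOLLOW(B) ⊇ FOLLOW(S) ⊇ {$}; new: +{$}
  S→c A: FOLLOW(A) ⊇ FOLLOW(S) ⊇ {$}; new: +{$}
  S→c C: FOLLOW(C) ⊇ FOLLOW(S) ⊇ {$}; new: +{$}
  FOLLOW(S)={$}  FOLLOW(A)={$}  FOLLOW(B)={$,a,b,c}  FOLLOW(C)={$}
iter 2: (no change)
  FOLLOW(S)={$}  FOLLOW(A)={$}  FOLLOW(B)={$,a,b,c}  FOLLOW(C)={$}

FOLLOW(B) = ["$", "a", "b", "c"]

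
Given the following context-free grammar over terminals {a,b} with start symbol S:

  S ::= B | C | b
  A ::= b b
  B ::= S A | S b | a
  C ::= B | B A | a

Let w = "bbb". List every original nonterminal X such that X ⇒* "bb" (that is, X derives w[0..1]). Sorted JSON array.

CNF form of G:
  S -> B A | S A | S T0 | a | b
  A -> T0 T0
  B -> S A | S T0 | a
  C -> B A | S A | S T0 | a
  T0 -> b

CYK fill (cells [i..j] with 0 ≤ i ≤ j ≤ 1 only):
  cell(0,0) b: {S,T0}  orig:{S}
  cell(1,1) b: {S,T0}  orig:{S}
  cell(0,1) bb: {A,B,C,S}

Original NTs in T[0,1] deriving "bb": ["A", "B", "C", "S"]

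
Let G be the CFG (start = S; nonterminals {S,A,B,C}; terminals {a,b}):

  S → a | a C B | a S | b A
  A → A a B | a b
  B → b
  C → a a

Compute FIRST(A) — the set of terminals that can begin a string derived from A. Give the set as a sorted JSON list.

Compute FIRST by fixpoint:
[1]
  A via A→a b: +{a}
  B via B→b: +{b}
  C via C→a a: +{a}
  S via S→a: +{a}
  S via S→b A: +{b}
  S: {a,b}  A: {a}  B: {b}  C: {a}
[2] (stable)
  S: {a,b}  A: {a}  B: {b}  C: {a}

FIRST(A) = ["a"]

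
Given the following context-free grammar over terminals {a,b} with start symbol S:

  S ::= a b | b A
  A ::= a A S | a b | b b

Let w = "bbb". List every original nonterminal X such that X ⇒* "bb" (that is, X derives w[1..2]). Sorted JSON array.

Convert to CNF:
  S -> T0 T1 | T1 A
  A -> T0 T1 | T0 X2 | T1 T1
  T0 -> a
  T1 -> b
  X2 -> A S

Fill CYK table bottom-up — only the sub-triangle for w[1..2]:
  T[1,1] 'b' = {T1}  orig:{}
  T[2,2] 'b' = {T1}  orig:{}
  T[1,2] 'bb' = {A}

Original NTs in T[1,2] deriving "bb": ["A"]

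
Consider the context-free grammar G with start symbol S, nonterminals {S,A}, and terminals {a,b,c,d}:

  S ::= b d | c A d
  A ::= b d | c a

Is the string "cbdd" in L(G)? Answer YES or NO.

Convert to CNF:
  S -> T0 T1 | T2 X4
  A -> T0 T1 | T2 T3
  T0 -> b
  T1 -> d
  T2 -> c
  T3 -> a
  X4 -> A T1

Fill CYK table bottom-up:
  cell(0,0) c: {T2}  orig:{}
  cell(1,1) b: {T0}  orig:{}
  cell(2,2) d: {T1}  orig:{}
  cell(3,3) d: {T1}  orig:{}
  cell(0,1) cb: ∅
  cell(1,2) bd: {A,S}
  cell(2,3) dd: ∅
  cell(0,2) cbd: ∅
  cell(1,3) bdd: {X4}  orig:{}
  cell(0,3) cbdd: {S}

S ∈ T[0,3] ⇒ YES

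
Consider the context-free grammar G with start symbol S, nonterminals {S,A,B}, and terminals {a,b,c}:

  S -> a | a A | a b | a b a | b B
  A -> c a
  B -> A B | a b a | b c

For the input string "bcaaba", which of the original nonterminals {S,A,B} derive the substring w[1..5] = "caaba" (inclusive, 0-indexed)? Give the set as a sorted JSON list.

CNF form of G:
  S -> T1 A | T1 T2 | T1 X4 | T2 B | a
  A -> T0 T1
  B -> A B | T1 X3 | T2 T0
  T0 -> c
  T1 -> a
  T2 -> b
  X3 -> T2 T1
  X4 -> T2 T1

CYK fill, restricted to cells inside w[1..5]:
  T[1,1] 'c' = {T0}  orig:{}
  T[2,2] 'a' = {S,T1}  orig:{S}
  T[3,3] 'a' = {S,T1}  orig:{S}
  T[4,4] 'b' = {T2}  orig:{}
  T[5,5] 'a' = {S,T1}  orig:{S}
  T[1,2] 'ca' = {A}
  T[2,3] 'aa' = ∅
  T[3,4] 'ab' = {S}
  T[4,5] 'ba' = {X3,X4}  orig:{}
  T[1,3] 'caa' = ∅
  T[2,4] 'aab' = ∅
  T[3,5] 'aba' = {B,S}
  T[1,4] 'caab' = ∅
  T[2,5] 'aaba' = ∅
  T[1,5] 'caaba' = {B}

Original NTs in T[1,5] deriving "caaba": ["B"]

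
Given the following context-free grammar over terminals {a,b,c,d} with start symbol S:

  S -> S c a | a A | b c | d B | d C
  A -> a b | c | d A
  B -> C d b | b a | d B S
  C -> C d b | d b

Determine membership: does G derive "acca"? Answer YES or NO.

Convert to CNF:
  S -> S X7 | T0 A | T1 T3 | T2 B | T2 C
  A -> T0 T1 | T2 A | c
  B -> C X4 | T1 T0 | T2 X5
  C -> C X6 | T2 T1
  T0 -> a
  T1 -> b
  T2 -> d
  T3 -> c
  X4 -> T2 T1
  X5 -> B S
  X6 -> T2 T1
  X7 -> T3 T0

CYK fill:
  T[0,0] 'a' = {T0}  orig:{}
  T[1,1] 'c' = {A,T3}  orig:{A}
  T[2,2] 'c' = {A,T3}  orig:{A}
  T[3,3] 'a' = {T0}  orig:{}
  T[0,1] 'ac' = {S}
  T[1,2] 'cc' = ∅
  T[2,3] 'ca' = {X7}  orig:{}
  T[0,2] 'acc' = ∅
  T[1,3] 'cca' = ∅
  T[0,3] 'acca' = {S}

S ∈ T[0,3] ⇒ YES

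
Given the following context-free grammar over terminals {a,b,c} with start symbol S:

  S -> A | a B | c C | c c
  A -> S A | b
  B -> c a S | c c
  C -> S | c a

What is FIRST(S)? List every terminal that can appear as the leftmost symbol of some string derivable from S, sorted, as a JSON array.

Compute FIRST by fixpoint:
pass 1:
  A via A→b: +{b}
  B via B→c a S: +{c}
  C via C→c a: +{c}
  S via S→A: +{b}
  S via S→a B: +{a}
  S via S→c C: +{c}
  FIRST(S)={a,b,c}  FIRST(A)={b}  FIRST(B)={c}  FIRST(C)={c}
pass 2:
  A via A→S A: +{a,c}
  C via C→S: +{a,b}
  FIRST(S)={a,b,c}  FIRST(A)={a,b,c}  FIRST(B)={c}  FIRST(C)={a,b,c}
pass 3: — fixpoint
  FIRST(S)={a,b,c}  FIRST(A)={a,b,c}  FIRST(B)={c}  FIRST(C)={a,b,c}

FIRST(S) = ["a", "b", "c"]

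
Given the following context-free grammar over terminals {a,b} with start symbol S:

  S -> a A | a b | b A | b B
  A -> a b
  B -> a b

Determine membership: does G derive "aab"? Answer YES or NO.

CNF form of G:
  S -> T0 A | T0 T1 | T1 A | T1 B
  A -> T0 T1
  B -> T0 T1
  T0 -> a
  T1 -> b

CYK table (by increasing span):
  [0..0]={T0}  "a"  orig:{}
  [1..1]={T0}  "a"  orig:{}
  [2..2]={T1}  "b"  orig:{}
  [0..1]=∅  "aa"
  [1..2]={A,B,S}  "ab"
  [0..2]={S}  "aab"

S ∈ T[0,2] ⇒ YES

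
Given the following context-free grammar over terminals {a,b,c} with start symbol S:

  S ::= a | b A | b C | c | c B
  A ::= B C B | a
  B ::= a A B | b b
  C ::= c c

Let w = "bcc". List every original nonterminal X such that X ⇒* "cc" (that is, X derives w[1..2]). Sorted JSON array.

Convert to CNF:
  S -> T1 A | T1 C | T2 B | a | c
  A -> B X3 | a
  B -> T0 X4 | T1 T1
  C -> T2 T2
  T0 -> a
  T1 -> b
  T2 -> c
  X3 -> C B
  X4 -> A B

CYK table (by increasing span) (cells [i..j] with 1 ≤ i ≤ j ≤ 2 only):
  T[1,1] 'c' = {S,T2}  orig:{S}
  T[2,2] 'c' = {S,T2}  orig:{S}
  T[1,2] 'cc' = {C}

Original NTs in T[1,2] deriving "cc": ["C"]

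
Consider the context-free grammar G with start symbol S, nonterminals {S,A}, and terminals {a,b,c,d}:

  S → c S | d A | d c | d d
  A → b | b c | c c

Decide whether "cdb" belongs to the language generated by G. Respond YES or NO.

Convert to CNF:
  S -> T1 S | T2 A | T2 T1 | T2 T2
  A -> T0 T1 | T1 T1 | b
  T0 -> b
  T1 -> c
  T2 -> d

CYK table (by increasing span):
  [0..0]={T1}  "c"  orig:{}
  [1..1]={T2}  "d"  orig:{}
  [2..2]={A,T0}  "b"  orig:{A}
  [0..1]=∅  "cd"
  [1..2]={S}  "db"
  [0..2]={S}  "cdb"

S ∈ T[0,2] ⇒ YES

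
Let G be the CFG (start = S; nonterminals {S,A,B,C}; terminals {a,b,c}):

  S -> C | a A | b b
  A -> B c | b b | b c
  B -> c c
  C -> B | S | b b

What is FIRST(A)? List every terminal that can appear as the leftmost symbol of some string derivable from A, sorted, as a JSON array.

FIRST sets, iterate to fixpoint:
iter 1:
  A via A→b b: +{b}
  B via B→c c: +{c}
  C via C→B: +{c}
  C via C→b b: +{b}
  S via S→C: +{b,c}
  S via S→a A: +{a}
  FIRST(S)={a,b,c}  FIRST(A)={b}  FIRST(B)={c}  FIRST(C)={b,c}
iter 2:
  A via A→B c: +{c}
  C via C→S: +{a}
  FIRST(S)={a,b,c}  FIRST(A)={b,c}  FIRST(B)={c}  FIRST(C)={a,b,c}
iter 3: — fixpoint
  FIRST(S)={a,b,c}  FIRST(A)={b,c}  FIRST(B)={c}  FIRST(C)={a,b,c}

FIRST(A) = ["b", "c"]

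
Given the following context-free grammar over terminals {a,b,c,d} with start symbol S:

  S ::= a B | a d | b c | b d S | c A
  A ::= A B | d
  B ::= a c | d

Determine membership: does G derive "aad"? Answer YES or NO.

CNF form of G:
  S -> T0 B | T0 T2 | T1 A | T3 T1 | T3 X4
  A -> A B | d
  B -> T0 T1 | d
  T0 -> a
  T1 -> c
  T2 -> d
  T3 -> b
  X4 -> T2 S

Fill CYK table bottom-up:
  [0..0]={T0}  "a"  orig:{}
  [1..1]={T0}  "a"  orig:{}
  [2..2]={A,B,T2}  "d"  orig:{A,B}
  [0..1]=∅  "aa"
  [1..2]={S}  "ad"
  [0..2]=∅  "aad"

S ∉ T[0,2] ⇒ NO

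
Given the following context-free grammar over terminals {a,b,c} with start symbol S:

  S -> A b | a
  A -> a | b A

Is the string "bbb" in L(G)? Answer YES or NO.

CNF form of G:
  S -> A T0 | a
  A -> T0 A | a
  T0 -> b

CYK table (by increasing span):
  [0..0]={T0}  "b"  orig:{}
  [1..1]={T0}  "b"  orig:{}
  [2..2]={T0}  "b"  orig:{}
  [0..1]=∅  "bb"
  [1..2]=∅  "bb"
  [0..2]=∅  "bbb"

S ∉ T[0,2] ⇒ NO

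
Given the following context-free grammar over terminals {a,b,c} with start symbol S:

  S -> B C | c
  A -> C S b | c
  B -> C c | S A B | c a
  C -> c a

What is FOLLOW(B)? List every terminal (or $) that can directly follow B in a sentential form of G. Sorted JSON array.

Compute FIRST by fixpoint:
[1]
  A via A→c: +{c}
  B via B→c a: +{c}
  C via C→c a: +{c}
  S via S→B C: +{c}
  FIRST(S)={c}  FIRST(A)={c}  FIRST(B)={c}  FIRST(C)={c}
[2] done
  FIRST(S)={c}  FIRST(A)={c}  FIRST(B)={c}  FIRST(C)={c}

FOLLOW sets:
seed FOLLOW(S) with $
[1]
  A→C S b: FOLLOW(C) ⊇ FIRST(S) = {c}; new: +{c}
  A→C S b: FOLLOW(S) ⊇ FIRST(b) = {b}; new: +{b}
  B→S A B: FOLLOW(S) ⊇ FIRST(A) = {c}; new: +{c}
  B→S A B: FOLLOW(A) ⊇ FIRST(B) = {c}; new: +{c}
  S→B C: FOLLOW(B) ⊇ FIRST(C) = {c}; new: +{c}
  S→B C: FOLLOW(C) ⊇ FOLLOW(S) ⊇ {$,b,c}; new: +{$,b}
  S: {$,b,c}  A: {c}  B: {c}  C: {$,b,c}
[2] — fixpoint
  S: {$,b,c}  A: {c}  B: {c}  C: {$,b,c}

FOLLOW(B) = ["c"]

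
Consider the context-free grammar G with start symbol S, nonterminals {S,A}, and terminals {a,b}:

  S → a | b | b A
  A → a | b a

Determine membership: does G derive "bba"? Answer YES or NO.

Convert to CNF:
  S -> T0 A | a | b
  A -> T0 T1 | a
  T0 -> b
  T1 -> a

Fill CYK table bottom-up:
  T[0,0] 'b' = {S,T0}  orig:{S}
  T[1,1] 'b' = {S,T0}  orig:{S}
  T[2,2] 'a' = {A,S,T1}  orig:{A,S}
  T[0,1] 'bb' = ∅
  T[1,2] 'ba' = {A,S}
  T[0,2] 'bba' = {S}

S ∈ T[0,2] ⇒ YES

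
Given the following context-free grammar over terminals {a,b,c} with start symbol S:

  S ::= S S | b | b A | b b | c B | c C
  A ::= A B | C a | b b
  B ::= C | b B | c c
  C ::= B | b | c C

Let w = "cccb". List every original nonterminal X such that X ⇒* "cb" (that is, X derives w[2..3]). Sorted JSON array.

Convert to CNF:
  S -> S S | T1 A | T1 T1 | T2 B | T2 C | b
  A -> A B | C T0 | T1 T1
  B -> T1 B | T2 C | T2 T2 | b
  C -> T1 B | T2 C | T2 T2 | b
  T0 -> a
  T1 -> b
  T2 -> c

CYK fill, restricted to cells inside w[2..3]:
  cell(2,2) c: {T2}  orig:{}
  cell(3,3) b: {B,C,S,T1}  orig:{B,C,S}
  cell(2,3) cb: {B,C,S}

Original NTs in T[2,3] deriving "cb": ["B", "C", "S"]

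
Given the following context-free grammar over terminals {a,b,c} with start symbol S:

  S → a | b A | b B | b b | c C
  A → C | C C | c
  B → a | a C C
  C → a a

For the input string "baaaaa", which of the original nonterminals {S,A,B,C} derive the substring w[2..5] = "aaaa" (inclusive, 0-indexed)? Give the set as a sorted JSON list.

Convert to CNF:
  S -> T1 A | T1 B | T1 T1 | T2 C | a
  A -> C C | T0 T0 | c
  B -> T0 X3 | a
  C -> T0 T0
  T0 -> a
  T1 -> b
  T2 -> c
  X3 -> C C

Fill CYK table bottom-up, restricted to cells inside w[2..5]:
  cell(2,2) a: {B,S,T0}  orig:{B,S}
  cell(3,3) a: {B,S,T0}  orig:{B,S}
  cell(4,4) a: {B,S,T0}  orig:{B,S}
  cell(5,5) a: {B,S,T0}  orig:{B,S}
  cell(2,3) aa: {A,C}
  cell(3,4) aa: {A,C}
  cell(4,5) aa: {A,C}
  cell(2,4) aaa: ∅
  cell(3,5) aaa: ∅
  cell(2,5) aaaa: {A,X3}  orig:{A}

Original NTs in T[2,5] deriving "aaaa": ["A"]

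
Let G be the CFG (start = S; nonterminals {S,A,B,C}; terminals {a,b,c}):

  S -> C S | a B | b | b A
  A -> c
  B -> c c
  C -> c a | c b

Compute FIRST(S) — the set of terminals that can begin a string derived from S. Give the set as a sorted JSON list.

FIRST sets, iterate to fixpoint:
iter 1:
  A via A→c: +{c}
  B via B→c c: +{c}
  C via C→c a: +{c}
  S via S→C S: +{c}
  S via S→a B: +{a}
  S via S→b: +{b}
  FIRST(S)={a,b,c}  FIRST(A)={c}  FIRST(B)={c}  FIRST(C)={c}
iter 2: — fixpoint
  FIRST(S)={a,b,c}  FIRST(A)={c}  FIRST(B)={c}  FIRST(C)={c}

FIRST(S) = ["a", "b", "c"]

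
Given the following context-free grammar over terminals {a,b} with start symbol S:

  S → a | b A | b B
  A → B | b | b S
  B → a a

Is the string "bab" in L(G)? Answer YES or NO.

CNF form of G:
  S -> T1 A | T1 B | a
  A -> T0 T0 | T1 S | b
  B -> T0 T0
  T0 -> a
  T1 -> b

CYK fill:
  cell(0,0) b: {A,T1}  orig:{A}
  cell(1,1) a: {S,T0}  orig:{S}
  cell(2,2) b: {A,T1}  orig:{A}
  cell(0,1) ba: {A}
  cell(1,2) ab: ∅
  cell(0,2) bab: ∅

S ∉ T[0,2] ⇒ NO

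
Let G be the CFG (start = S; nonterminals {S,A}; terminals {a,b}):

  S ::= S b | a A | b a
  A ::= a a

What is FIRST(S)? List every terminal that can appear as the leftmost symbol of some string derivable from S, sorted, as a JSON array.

FIRST iteration:
pass 1:
  A via A→a a: +{a}
  S via S→a A: +{a}
  S via S→b a: +{b}
  FIRST[S]={a,b}  FIRST[A]={a}
pass 2: (stable)
  FIRST[S]={a,b}  FIRST[A]={a}

FIRST(S) = ["a", "b"]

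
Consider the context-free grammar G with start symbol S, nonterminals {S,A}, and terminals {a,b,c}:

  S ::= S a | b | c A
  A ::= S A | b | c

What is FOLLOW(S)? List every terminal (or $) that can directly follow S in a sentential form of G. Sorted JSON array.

FIRST sets, iterate to fixpoint:
round 1:
  A via A→b: +{b}
  A via A→c: +{c}
  S via S→b: +{b}
  S via S→c A: +{c}
  FIRST(S)={b,c}  FIRST(A)={b,c}
round 2: done
  FIRST(S)={b,c}  FIRST(A)={b,c}

FOLLOW iteration:
FOLLOW(S) := {$}
round 1:
  A→S A: FOLLOW(S) ⊇ FIRST(A) = {b,c}; new: +{b,c}
  S→S a: FOLLOW(S) ⊇ FIRST(a) = {a}; new: +{a}
  S→c A: FOLLOW(A) ⊇ FOLLOW(S) ⊇ {$,a,b,c}; new: +{$,a,b,c}
  S: {$,a,b,c}  A: {$,a,b,c}
round 2: (stable)
  S: {$,a,b,c}  A: {$,a,b,c}

FOLLOW(S) = ["$", "a", "b", "c"]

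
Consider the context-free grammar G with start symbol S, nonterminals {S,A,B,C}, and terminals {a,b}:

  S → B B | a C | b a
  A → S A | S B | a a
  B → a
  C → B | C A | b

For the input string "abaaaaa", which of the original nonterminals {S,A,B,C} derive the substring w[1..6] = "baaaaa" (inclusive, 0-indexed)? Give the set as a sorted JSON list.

CNF form of G:
  S -> B B | T0 C | T1 T0
  A -> S A | S B | T0 T0
  B -> a
  C -> C A | a | b
  T0 -> a
  T1 -> b

CYK table (by increasing span) — only the sub-triangle for w[1..6]:
  T[1,1] 'b' = {C,T1}  orig:{C}
  T[2,2] 'a' = {B,C,T0}  orig:{B,C}
  T[3,3] 'a' = {B,C,T0}  orig:{B,C}
  T[4,4] 'a' = {B,C,T0}  orig:{B,C}
  T[5,5] 'a' = {B,C,T0}  orig:{B,C}
  T[6,6] 'a' = {B,C,T0}  orig:{B,C}
  T[1,2] 'ba' = {S}
  T[2,3] 'aa' = {A,S}
  T[3,4] 'aa' = {A,S}
  T[4,5] 'aa' = {A,S}
  T[5,6] 'aa' = {A,S}
  T[1,3] 'baa' = {A,C}
  T[2,4] 'aaa' = {A,C}
  T[3,5] 'aaa' = {A,C}
  T[4,6] 'aaa' = {A,C}
  T[1,4] 'baaa' = {A,C}
  T[2,5] 'aaaa' = {A,C,S}
  T[3,6] 'aaaa' = {A,C,S}
  T[1,5] 'baaaa' = {A,C}
  T[2,6] 'aaaaa' = {A,C,S}
  T[1,6] 'baaaaa' = {A,C}

Original NTs in T[1,6] deriving "baaaaa": ["A", "C"]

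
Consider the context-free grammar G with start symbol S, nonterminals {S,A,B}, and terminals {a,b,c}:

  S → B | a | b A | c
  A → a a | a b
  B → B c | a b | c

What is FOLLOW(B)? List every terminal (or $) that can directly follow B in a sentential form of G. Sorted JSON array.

FIRST iteration:
round 1:
  A via A→a a: +{a}
  B via B→a b: +{a}
  B via B→c: +{c}
  S via S→B: +{a,c}
  S via S→b A: +{b}
  FIRST[S]={a,b,c}  FIRST[A]={a}  FIRST[B]={a,c}
round 2: — fixpoint
  FIRST[S]={a,b,c}  FIRST[A]={a}  FIRST[B]={a,c}

FOLLOW iteration:
FOLLOW(S) := {$}
round 1:
  B→B c: FOLLOW(B) ⊇ FIRST(c) = {c}; new: +{c}
  S→B: FOLLOW(B) ⊇ FOLLOW(S) ⊇ {$}; new: +{$}
  S→b A: FOLLOW(A) ⊇ FOLLOW(S) ⊇ {$}; new: +{$}
  FOLLOW[S]={$}  FOLLOW[A]={$}  FOLLOW[B]={$,c}
round 2: (stable)
  FOLLOW[S]={$}  FOLLOW[A]={$}  FOLLOW[B]={$,c}

FOLLOW(B) = ["$", "c"]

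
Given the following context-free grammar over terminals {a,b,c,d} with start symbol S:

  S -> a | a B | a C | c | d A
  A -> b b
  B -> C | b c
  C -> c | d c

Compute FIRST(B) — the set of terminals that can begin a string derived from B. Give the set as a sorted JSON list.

FIRST iteration:
pass 1:
  A via A→b b: +{b}
  B via B→b c: +{b}
  C via C→c: +{c}
  C via C→d c: +{d}
  S via S→a: +{a}
  S via S→c: +{c}
  S via S→d A: +{d}
  S: {a,c,d}  A: {b}  B: {b}  C: {c,d}
pass 2:
  B via B→C: +{c,d}
  S: {a,c,d}  A: {b}  B: {b,c,d}  C: {c,d}
pass 3: (no change)
  S: {a,c,d}  A: {b}  B: {b,c,d}  C: {c,d}

FIRST(B) = ["b", "c", "d"]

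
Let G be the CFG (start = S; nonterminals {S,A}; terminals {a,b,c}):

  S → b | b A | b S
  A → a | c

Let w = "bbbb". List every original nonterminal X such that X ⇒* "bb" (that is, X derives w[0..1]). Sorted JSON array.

CNF form of G:
  S -> T0 A | T0 S | b
  A -> a | c
  T0 -> b

CYK fill, restricted to cells inside w[0..1]:
  T[0,0] 'b' = {S,T0}  orig:{S}
  T[1,1] 'b' = {S,T0}  orig:{S}
  T[0,1] 'bb' = {S}

Original NTs in T[0,1] deriving "bb": ["S"]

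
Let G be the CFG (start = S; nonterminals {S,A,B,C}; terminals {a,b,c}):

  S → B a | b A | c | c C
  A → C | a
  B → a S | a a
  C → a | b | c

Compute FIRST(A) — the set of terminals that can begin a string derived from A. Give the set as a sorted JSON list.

FIRST sets, iterate to fixpoint:
round 1:
  A via A→a: +{a}
  B via B→a S: +{a}
  C via C→a: +{a}
  C via C→b: +{b}
  C via C→c: +{c}
  S via S→B a: +{a}
  S via S→b A: +{b}
  S via S→c: +{c}
  FIRST[S]={a,b,c}  FIRST[A]={a}  FIRST[B]={a}  FIRST[C]={a,b,c}
round 2:
  A via A→C: +{b,c}
  FIRST[S]={a,b,c}  FIRST[A]={a,b,c}  FIRST[B]={a}  FIRST[C]={a,b,c}
round 3: (stable)
  FIRST[S]={a,b,c}  FIRST[A]={a,b,c}  FIRST[B]={a}  FIRST[C]={a,b,c}

FIRST(A) = ["a", "b", "c"]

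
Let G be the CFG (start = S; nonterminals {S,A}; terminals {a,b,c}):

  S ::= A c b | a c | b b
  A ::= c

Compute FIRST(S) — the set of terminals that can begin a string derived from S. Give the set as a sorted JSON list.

FIRST sets, iterate to fixpoint:
round 1:
  A via A→c: +{c}
  S via S→A c b: +{c}
  S via S→a c: +{a}
  S via S→b b: +{b}
  FIRST[S]={a,b,c}  FIRST[A]={c}
round 2: — fixpoint
  FIRST[S]={a,b,c}  FIRST[A]={c}

FIRST(S) = ["a", "b", "c"]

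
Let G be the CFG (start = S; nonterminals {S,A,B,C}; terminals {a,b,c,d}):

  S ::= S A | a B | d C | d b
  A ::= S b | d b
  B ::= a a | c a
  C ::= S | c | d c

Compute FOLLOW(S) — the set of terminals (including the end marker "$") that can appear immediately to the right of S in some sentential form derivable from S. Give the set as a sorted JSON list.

FIRST iteration:
round 1:
  A via A→d b: +{d}
  B via B→a a: +{a}
  B via B→c a: +{c}
  C via C→c: +{c}
  C via C→d c: +{d}
  S via S→a B: +{a}
  S via S→d C: +{d}
  FIRST[S]={a,d}  FIRST[A]={d}  FIRST[B]={a,c}  FIRST[C]={c,d}
round 2:
  A via A→S b: +{a}
  C via C→S: +{a}
  FIRST[S]={a,d}  FIRST[A]={a,d}  FIRST[B]={a,c}  FIRST[C]={a,c,d}
round 3: — fixpoint
  FIRST[S]={a,d}  FIRST[A]={a,d}  FIRST[B]={a,c}  FIRST[C]={a,c,d}

Compute FOLLOW by fixpoint:
FOLLOW(S) := {$}
round 1:
  A→S b: FOLLOW(S) ⊇ FIRST(b) = {b}; new: +{b}
  S→S A: FOLLOW(S) ⊇ FIRST(A) = {a,d}; new: +{a,d}
  S→S A: FOLLOW(A) ⊇ FOLLOW(S) ⊇ {$,a,b,d}; new: +{$,a,b,d}
  S→a B: FOLLOW(B) ⊇ FOLLOW(S) ⊇ {$,a,b,d}; new: +{$,a,b,d}
  S→d C: FOLLOW(C) ⊇ FOLLOW(S) ⊇ {$,a,b,d}; new: +{$,a,b,d}
  FOLLOW(S)={$,a,b,d}  FOLLOW(A)={$,a,b,d}  FOLLOW(B)={$,a,b,d}  FOLLOW(C)={$,a,b,d}
round 2: — fixpoint
  FOLLOW(S)={$,a,b,d}  FOLLOW(A)={$,a,b,d}  FOLLOW(B)={$,a,b,d}  FOLLOW(C)={$,a,b,d}

FOLLOW(S) = ["$", "a", "b", "d"]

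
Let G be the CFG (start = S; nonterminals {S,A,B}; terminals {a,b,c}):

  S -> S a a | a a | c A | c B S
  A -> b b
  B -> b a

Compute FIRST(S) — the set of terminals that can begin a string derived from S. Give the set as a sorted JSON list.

Compute FIRST by fixpoint:
pass 1:
  A via A→b b: +{b}
  B via B→b a: +{b}
  S via S→a a: +{a}
  S via S→c A: +{c}
  FIRST[S]={a,c}  FIRST[A]={b}  FIRST[B]={b}
pass 2: — fixpoint
  FIRST[S]={a,c}  FIRST[A]={b}  FIRST[B]={b}

FIRST(S) = ["a", "c"]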